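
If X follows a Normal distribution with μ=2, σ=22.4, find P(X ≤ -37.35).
0.039485

We have X ~ Normal(μ=2, σ=22.4).

The CDF gives us P(X ≤ k).

Using the CDF:
P(X ≤ -37.35) = 0.039485

This means there's approximately a 3.9% chance that X is at most -37.35.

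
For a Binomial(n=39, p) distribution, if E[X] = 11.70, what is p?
p = 0.3

For a Binomial(n, p) distribution:
E[X] = n × p

Given n = 39 and E[X] = 11.70:
11.70 = 39 × p
p = 11.70 / 39 = 0.3

Verification: Binomial(39, 0.3) has E[X] = 11.70 ✓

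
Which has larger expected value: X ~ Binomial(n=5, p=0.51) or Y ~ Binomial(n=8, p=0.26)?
X has larger mean (2.5500 > 2.0800)

Compute the expected value for each distribution:

X ~ Binomial(n=5, p=0.51):
E[X] = 2.5500

Y ~ Binomial(n=8, p=0.26):
E[Y] = 2.0800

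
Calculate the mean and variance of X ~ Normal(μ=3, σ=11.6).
E[X] = 3.0000, Var(X) = 134.5600

We have X ~ Normal(μ=3, σ=11.6).

For a Normal distribution with μ=3, σ=11.6:

Expected value:
E[X] = 3.0000

Variance:
Var(X) = 134.5600

Standard deviation:
σ = √Var(X) = 11.6000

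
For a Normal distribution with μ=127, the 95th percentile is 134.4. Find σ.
σ = 4.4989

For X ~ Normal(μ, σ), the p-th percentile satisfies x = μ + z_p × σ,
where z_p = Φ⁻¹(p) is the standard normal quantile.

Step 1: z_{0.95} = Φ⁻¹(0.95) = 1.6449

Step 2: Solve for σ:
134.4 = 127 + 1.6449 × σ
σ = (134.4 - 127) / 1.6449
σ = 7.40 / 1.6449
σ = 4.4989

Verification: μ + z × σ = 127 + 1.6449 × 4.4989 = 134.40 ✓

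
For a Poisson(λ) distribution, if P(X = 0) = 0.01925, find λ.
λ = 3.9502

For a Poisson(λ) distribution, the PMF at 0 is:
P(X = 0) = λ^0 e^(-λ) / 0! = e^(-λ)

Given P(X = 0) = 0.01925:
e^(-λ) = 0.01925
-λ = ln(0.01925)
λ = -ln(0.01925) = 3.9502

Verification: e^(-3.9502) = 0.01925 ✓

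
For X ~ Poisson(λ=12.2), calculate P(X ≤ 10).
0.326617

We have X ~ Poisson(λ=12.2).

The CDF gives us P(X ≤ k).

Using the CDF:
P(X ≤ 10) = 0.326617

This means there's approximately a 32.7% chance that X is at most 10.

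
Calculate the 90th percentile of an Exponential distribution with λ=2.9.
0.7940

We have X ~ Exponential(λ=2.9).

We want to find x such that P(X ≤ x) = 0.9.

This is the 90th percentile, which means 90% of values fall below this point.

Using the inverse CDF (quantile function):
x = F⁻¹(0.9) = 0.7940

Verification: P(X ≤ 0.7940) = 0.9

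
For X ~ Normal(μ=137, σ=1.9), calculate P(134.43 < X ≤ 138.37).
0.676475

We have X ~ Normal(μ=137, σ=1.9).

To find P(134.43 < X ≤ 138.37), we use:
P(134.43 < X ≤ 138.37) = P(X ≤ 138.37) - P(X ≤ 134.43)
                 = F(138.37) - F(134.43)
                 = 0.764561 - 0.088087
                 = 0.676475

So there's approximately a 67.6% chance that X falls in this range.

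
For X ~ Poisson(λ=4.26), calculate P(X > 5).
0.256711

We have X ~ Poisson(λ=4.26).

P(X > 5) = 1 - P(X ≤ 5)
                = 1 - F(5)
                = 1 - 0.743289
                = 0.256711

So there's approximately a 25.7% chance that X exceeds 5.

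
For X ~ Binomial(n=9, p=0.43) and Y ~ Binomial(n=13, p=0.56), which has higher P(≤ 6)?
X has higher probability (P(X ≤ 6) = 0.9617 > P(Y ≤ 6) = 0.3290)

Compute P(≤ 6) for each distribution:

X ~ Binomial(n=9, p=0.43):
P(X ≤ 6) = 0.9617

Y ~ Binomial(n=13, p=0.56):
P(Y ≤ 6) = 0.3290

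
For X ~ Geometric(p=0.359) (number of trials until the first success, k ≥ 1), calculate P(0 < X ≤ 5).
0.891784

We have X ~ Geometric(p=0.359) (number of trials until the first success, k ≥ 1).

To find P(0 < X ≤ 5), we use:
P(0 < X ≤ 5) = P(X ≤ 5) - P(X ≤ 0)
                 = F(5) - F(0)
                 = 0.891784 - 0.000000
                 = 0.891784

So there's approximately a 89.2% chance that X falls in this range.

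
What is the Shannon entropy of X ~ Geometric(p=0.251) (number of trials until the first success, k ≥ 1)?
2.2447 nats

We have X ~ Geometric(p=0.251) (number of trials until the first success, k ≥ 1).

The Shannon entropy measures the uncertainty or information content of the distribution.

For a Geometric distribution with p=0.251 (number of trials until the first success, k ≥ 1):
H(X) = 2.2447 nats

(In bits, this would be 3.2385 bits.)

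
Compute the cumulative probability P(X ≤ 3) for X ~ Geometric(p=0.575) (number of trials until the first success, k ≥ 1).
0.923234

We have X ~ Geometric(p=0.575) (number of trials until the first success, k ≥ 1).

The CDF gives us P(X ≤ k).

Using the CDF:
P(X ≤ 3) = 0.923234

This means there's approximately a 92.3% chance that X is at most 3.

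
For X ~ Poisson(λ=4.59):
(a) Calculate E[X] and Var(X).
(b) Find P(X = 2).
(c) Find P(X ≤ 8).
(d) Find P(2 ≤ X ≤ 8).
(a) E[X] = 4.5900, Var(X) = 4.5900
(b) P(X = 2) = 0.106951
(c) P(X ≤ 8) = 0.955426
(d) P(2 ≤ X ≤ 8) = 0.898672

We have X ~ Poisson(λ=4.59).

(a) Moments:
E[X] = 4.5900
Var(X) = 4.5900
σ = √Var(X) = 2.1424

(b) Point probability using PMF:
P(X = 2) = 0.106951

(c) Cumulative probability using CDF:
P(X ≤ 8) = F(8) = 0.955426

(d) Range probability:
P(2 ≤ X ≤ 8) = P(X ≤ 8) - P(X ≤ 1)
                   = F(8) - F(1)
                   = 0.955426 - 0.056754
                   = 0.898672

This means approximately 89.9% of outcomes fall in the interval [2, 8].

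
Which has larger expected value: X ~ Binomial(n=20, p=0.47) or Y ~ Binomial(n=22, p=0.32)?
X has larger mean (9.4000 > 7.0400)

Compute the expected value for each distribution:

X ~ Binomial(n=20, p=0.47):
E[X] = 9.4000

Y ~ Binomial(n=22, p=0.32):
E[Y] = 7.0400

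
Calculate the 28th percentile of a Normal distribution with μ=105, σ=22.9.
91.6529

We have X ~ Normal(μ=105, σ=22.9).

We want to find x such that P(X ≤ x) = 0.28.

This is the 28th percentile, which means 28% of values fall below this point.

Using the inverse CDF (quantile function):
x = F⁻¹(0.28) = 91.6529

Verification: P(X ≤ 91.6529) = 0.28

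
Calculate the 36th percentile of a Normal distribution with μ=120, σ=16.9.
113.9420

We have X ~ Normal(μ=120, σ=16.9).

We want to find x such that P(X ≤ x) = 0.36.

This is the 36th percentile, which means 36% of values fall below this point.

Using the inverse CDF (quantile function):
x = F⁻¹(0.36) = 113.9420

Verification: P(X ≤ 113.9420) = 0.36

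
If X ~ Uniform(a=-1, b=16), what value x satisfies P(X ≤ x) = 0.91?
14.4700

We have X ~ Uniform(a=-1, b=16).

We want to find x such that P(X ≤ x) = 0.91.

This is the 91st percentile, which means 91% of values fall below this point.

Using the inverse CDF (quantile function):
x = F⁻¹(0.91) = 14.4700

Verification: P(X ≤ 14.4700) = 0.91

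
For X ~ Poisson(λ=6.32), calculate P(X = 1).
0.011376

We have X ~ Poisson(λ=6.32).

For a Poisson distribution, the PMF gives us the probability of each outcome.

Using the PMF formula:
P(X = 1) = 0.011376

Rounded to 4 decimal places: 0.0114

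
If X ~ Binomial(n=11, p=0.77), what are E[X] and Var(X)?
E[X] = 8.4700, Var(X) = 1.9481

We have X ~ Binomial(n=11, p=0.77).

For a Binomial distribution with n=11, p=0.77:

Expected value:
E[X] = 8.4700

Variance:
Var(X) = 1.9481

Standard deviation:
σ = √Var(X) = 1.3957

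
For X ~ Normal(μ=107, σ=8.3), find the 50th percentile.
107.0000

We have X ~ Normal(μ=107, σ=8.3).

We want to find x such that P(X ≤ x) = 0.5.

This is the 50th percentile, which means 50% of values fall below this point.

Using the inverse CDF (quantile function):
x = F⁻¹(0.5) = 107.0000

Verification: P(X ≤ 107.0000) = 0.5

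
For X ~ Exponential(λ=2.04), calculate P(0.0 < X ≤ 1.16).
0.906182

We have X ~ Exponential(λ=2.04).

To find P(0.0 < X ≤ 1.16), we use:
P(0.0 < X ≤ 1.16) = P(X ≤ 1.16) - P(X ≤ 0.0)
                 = F(1.16) - F(0.0)
                 = 0.906182 - 0.000000
                 = 0.906182

So there's approximately a 90.6% chance that X falls in this range.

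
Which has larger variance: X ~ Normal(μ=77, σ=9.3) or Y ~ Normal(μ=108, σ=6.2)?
X has larger variance (86.4900 > 38.4400)

Compute the variance for each distribution:

X ~ Normal(μ=77, σ=9.3):
Var(X) = 86.4900

Y ~ Normal(μ=108, σ=6.2):
Var(Y) = 38.4400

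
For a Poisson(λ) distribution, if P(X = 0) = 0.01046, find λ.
λ = 4.5602

For a Poisson(λ) distribution, the PMF at 0 is:
P(X = 0) = λ^0 e^(-λ) / 0! = e^(-λ)

Given P(X = 0) = 0.01046:
e^(-λ) = 0.01046
-λ = ln(0.01046)
λ = -ln(0.01046) = 4.5602

Verification: e^(-4.5602) = 0.01046 ✓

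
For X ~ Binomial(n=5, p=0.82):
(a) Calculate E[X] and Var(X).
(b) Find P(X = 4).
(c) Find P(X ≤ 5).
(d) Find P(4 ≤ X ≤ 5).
(a) E[X] = 4.1000, Var(X) = 0.7380
(b) P(X = 4) = 0.406910
(c) P(X ≤ 5) = 1.000000
(d) P(4 ≤ X ≤ 5) = 0.777649

We have X ~ Binomial(n=5, p=0.82).

(a) Moments:
E[X] = 4.1000
Var(X) = 0.7380
σ = √Var(X) = 0.8591

(b) Point probability using PMF:
P(X = 4) = 0.406910

(c) Cumulative probability using CDF:
P(X ≤ 5) = F(5) = 1.000000

(d) Range probability:
P(4 ≤ X ≤ 5) = P(X ≤ 5) - P(X ≤ 3)
                   = F(5) - F(3)
                   = 1.000000 - 0.222351
                   = 0.777649

This means approximately 77.8% of outcomes fall in the interval [4, 5].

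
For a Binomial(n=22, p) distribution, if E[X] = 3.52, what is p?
p = 0.16

For a Binomial(n, p) distribution:
E[X] = n × p

Given n = 22 and E[X] = 3.52:
3.52 = 22 × p
p = 3.52 / 22 = 0.16

Verification: Binomial(22, 0.16) has E[X] = 3.52 ✓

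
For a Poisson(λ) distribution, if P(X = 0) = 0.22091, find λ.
λ = 1.5100

For a Poisson(λ) distribution, the PMF at 0 is:
P(X = 0) = λ^0 e^(-λ) / 0! = e^(-λ)

Given P(X = 0) = 0.22091:
e^(-λ) = 0.22091
-λ = ln(0.22091)
λ = -ln(0.22091) = 1.5100

Verification: e^(-1.5100) = 0.22091 ✓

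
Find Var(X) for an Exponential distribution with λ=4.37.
0.0524

We have X ~ Exponential(λ=4.37).

For an Exponential distribution with λ=4.37:
Var(X) = 0.0524

The variance measures the spread of the distribution around the mean.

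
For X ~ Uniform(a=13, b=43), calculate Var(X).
75.0000

We have X ~ Uniform(a=13, b=43).

For a Uniform distribution with a=13, b=43:
Var(X) = 75.0000

The variance measures the spread of the distribution around the mean.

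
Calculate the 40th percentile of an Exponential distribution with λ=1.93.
0.2647

We have X ~ Exponential(λ=1.93).

We want to find x such that P(X ≤ x) = 0.4.

This is the 40th percentile, which means 40% of values fall below this point.

Using the inverse CDF (quantile function):
x = F⁻¹(0.4) = 0.2647

Verification: P(X ≤ 0.2647) = 0.4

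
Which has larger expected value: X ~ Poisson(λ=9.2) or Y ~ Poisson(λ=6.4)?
X has larger mean (9.2000 > 6.4000)

Compute the expected value for each distribution:

X ~ Poisson(λ=9.2):
E[X] = 9.2000

Y ~ Poisson(λ=6.4):
E[Y] = 6.4000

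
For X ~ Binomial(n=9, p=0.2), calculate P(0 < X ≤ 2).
0.603980

We have X ~ Binomial(n=9, p=0.2).

To find P(0 < X ≤ 2), we use:
P(0 < X ≤ 2) = P(X ≤ 2) - P(X ≤ 0)
                 = F(2) - F(0)
                 = 0.738198 - 0.134218
                 = 0.603980

So there's approximately a 60.4% chance that X falls in this range.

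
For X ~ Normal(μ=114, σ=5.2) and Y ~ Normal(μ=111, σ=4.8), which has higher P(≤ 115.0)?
Y has higher probability (P(Y ≤ 115.0) = 0.7977 > P(X ≤ 115.0) = 0.5762)

Compute P(≤ 115.0) for each distribution:

X ~ Normal(μ=114, σ=5.2):
P(X ≤ 115.0) = 0.5762

Y ~ Normal(μ=111, σ=4.8):
P(Y ≤ 115.0) = 0.7977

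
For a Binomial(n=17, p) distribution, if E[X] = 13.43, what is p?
p = 0.79

For a Binomial(n, p) distribution:
E[X] = n × p

Given n = 17 and E[X] = 13.43:
13.43 = 17 × p
p = 13.43 / 17 = 0.79

Verification: Binomial(17, 0.79) has E[X] = 13.43 ✓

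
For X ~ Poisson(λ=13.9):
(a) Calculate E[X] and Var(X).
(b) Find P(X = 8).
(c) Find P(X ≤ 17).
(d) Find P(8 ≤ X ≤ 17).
(a) E[X] = 13.9000, Var(X) = 13.9000
(b) P(X = 8) = 0.031762
(c) P(X ≤ 17) = 0.834252
(d) P(8 ≤ X ≤ 17) = 0.800849

We have X ~ Poisson(λ=13.9).

(a) Moments:
E[X] = 13.9000
Var(X) = 13.9000
σ = √Var(X) = 3.7283

(b) Point probability using PMF:
P(X = 8) = 0.031762

(c) Cumulative probability using CDF:
P(X ≤ 17) = F(17) = 0.834252

(d) Range probability:
P(8 ≤ X ≤ 17) = P(X ≤ 17) - P(X ≤ 7)
                   = F(17) - F(7)
                   = 0.834252 - 0.033403
                   = 0.800849

This means approximately 80.1% of outcomes fall in the interval [8, 17].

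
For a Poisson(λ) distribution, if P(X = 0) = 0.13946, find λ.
λ = 1.9700

For a Poisson(λ) distribution, the PMF at 0 is:
P(X = 0) = λ^0 e^(-λ) / 0! = e^(-λ)

Given P(X = 0) = 0.13946:
e^(-λ) = 0.13946
-λ = ln(0.13946)
λ = -ln(0.13946) = 1.9700

Verification: e^(-1.9700) = 0.13946 ✓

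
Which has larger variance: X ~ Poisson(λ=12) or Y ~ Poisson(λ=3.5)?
X has larger variance (12.0000 > 3.5000)

Compute the variance for each distribution:

X ~ Poisson(λ=12):
Var(X) = 12.0000

Y ~ Poisson(λ=3.5):
Var(Y) = 3.5000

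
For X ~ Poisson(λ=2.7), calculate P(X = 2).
0.244964

We have X ~ Poisson(λ=2.7).

For a Poisson distribution, the PMF gives us the probability of each outcome.

Using the PMF formula:
P(X = 2) = 0.244964

Rounded to 4 decimal places: 0.2450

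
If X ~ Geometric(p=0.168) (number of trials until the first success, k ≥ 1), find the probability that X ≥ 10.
0.191034

We have X ~ Geometric(p=0.168) (number of trials until the first success, k ≥ 1).

For discrete distributions, P(X ≥ 10) = 1 - P(X ≤ 9).

P(X ≤ 9) = 0.808966
P(X ≥ 10) = 1 - 0.808966 = 0.191034

So there's approximately a 19.1% chance that X is at least 10.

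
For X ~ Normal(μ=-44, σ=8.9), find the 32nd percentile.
-48.1625

We have X ~ Normal(μ=-44, σ=8.9).

We want to find x such that P(X ≤ x) = 0.32.

This is the 32nd percentile, which means 32% of values fall below this point.

Using the inverse CDF (quantile function):
x = F⁻¹(0.32) = -48.1625

Verification: P(X ≤ -48.1625) = 0.32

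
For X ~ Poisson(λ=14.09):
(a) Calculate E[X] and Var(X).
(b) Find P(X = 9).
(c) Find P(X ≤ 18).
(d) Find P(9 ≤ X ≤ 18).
(a) E[X] = 14.0900, Var(X) = 14.0900
(b) P(X = 9) = 0.045838
(c) P(X ≤ 18) = 0.877589
(d) P(9 ≤ X ≤ 18) = 0.818221

We have X ~ Poisson(λ=14.09).

(a) Moments:
E[X] = 14.0900
Var(X) = 14.0900
σ = √Var(X) = 3.7537

(b) Point probability using PMF:
P(X = 9) = 0.045838

(c) Cumulative probability using CDF:
P(X ≤ 18) = F(18) = 0.877589

(d) Range probability:
P(9 ≤ X ≤ 18) = P(X ≤ 18) - P(X ≤ 8)
                   = F(18) - F(8)
                   = 0.877589 - 0.059368
                   = 0.818221

This means approximately 81.8% of outcomes fall in the interval [9, 18].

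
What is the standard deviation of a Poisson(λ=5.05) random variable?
2.2472

We have X ~ Poisson(λ=5.05).

For a Poisson distribution with λ=5.05:
σ = √Var(X) = 2.2472

The standard deviation is the square root of the variance.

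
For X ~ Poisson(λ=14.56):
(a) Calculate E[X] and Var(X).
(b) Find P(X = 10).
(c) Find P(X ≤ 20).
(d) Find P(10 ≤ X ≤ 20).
(a) E[X] = 14.5600, Var(X) = 14.5600
(b) P(X = 10) = 0.056043
(c) P(X ≤ 20) = 0.934092
(d) P(10 ≤ X ≤ 20) = 0.848669

We have X ~ Poisson(λ=14.56).

(a) Moments:
E[X] = 14.5600
Var(X) = 14.5600
σ = √Var(X) = 3.8158

(b) Point probability using PMF:
P(X = 10) = 0.056043

(c) Cumulative probability using CDF:
P(X ≤ 20) = F(20) = 0.934092

(d) Range probability:
P(10 ≤ X ≤ 20) = P(X ≤ 20) - P(X ≤ 9)
                   = F(20) - F(9)
                   = 0.934092 - 0.085423
                   = 0.848669

This means approximately 84.9% of outcomes fall in the interval [10, 20].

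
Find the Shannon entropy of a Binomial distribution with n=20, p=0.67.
2.1595 nats

We have X ~ Binomial(n=20, p=0.67).

The Shannon entropy measures the uncertainty or information content of the distribution.

For a Binomial distribution with n=20, p=0.67:
H(X) = 2.1595 nats

(In bits, this would be 3.1155 bits.)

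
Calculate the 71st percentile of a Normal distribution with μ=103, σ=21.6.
114.9531

We have X ~ Normal(μ=103, σ=21.6).

We want to find x such that P(X ≤ x) = 0.71.

This is the 71st percentile, which means 71% of values fall below this point.

Using the inverse CDF (quantile function):
x = F⁻¹(0.71) = 114.9531

Verification: P(X ≤ 114.9531) = 0.71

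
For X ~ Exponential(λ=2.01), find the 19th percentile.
0.1048

We have X ~ Exponential(λ=2.01).

We want to find x such that P(X ≤ x) = 0.19.

This is the 19th percentile, which means 19% of values fall below this point.

Using the inverse CDF (quantile function):
x = F⁻¹(0.19) = 0.1048

Verification: P(X ≤ 0.1048) = 0.19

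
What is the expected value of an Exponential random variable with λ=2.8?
0.3571

We have X ~ Exponential(λ=2.8).

For an Exponential distribution with λ=2.8:
E[X] = 0.3571

This is the expected (average) value of X.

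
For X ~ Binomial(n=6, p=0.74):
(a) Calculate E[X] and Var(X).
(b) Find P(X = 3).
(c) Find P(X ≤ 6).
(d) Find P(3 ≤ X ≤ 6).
(a) E[X] = 4.4400, Var(X) = 1.1544
(b) P(X = 3) = 0.142444
(c) P(X ≤ 6) = 1.000000
(d) P(3 ≤ X ≤ 6) = 0.956880

We have X ~ Binomial(n=6, p=0.74).

(a) Moments:
E[X] = 4.4400
Var(X) = 1.1544
σ = √Var(X) = 1.0744

(b) Point probability using PMF:
P(X = 3) = 0.142444

(c) Cumulative probability using CDF:
P(X ≤ 6) = F(6) = 1.000000

(d) Range probability:
P(3 ≤ X ≤ 6) = P(X ≤ 6) - P(X ≤ 2)
                   = F(6) - F(2)
                   = 1.000000 - 0.043120
                   = 0.956880

This means approximately 95.7% of outcomes fall in the interval [3, 6].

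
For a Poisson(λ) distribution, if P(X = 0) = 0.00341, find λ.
λ = 5.6810

For a Poisson(λ) distribution, the PMF at 0 is:
P(X = 0) = λ^0 e^(-λ) / 0! = e^(-λ)

Given P(X = 0) = 0.00341:
e^(-λ) = 0.00341
-λ = ln(0.00341)
λ = -ln(0.00341) = 5.6810

Verification: e^(-5.6810) = 0.00341 ✓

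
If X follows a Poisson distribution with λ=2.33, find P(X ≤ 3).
0.793220

We have X ~ Poisson(λ=2.33).

The CDF gives us P(X ≤ k).

Using the CDF:
P(X ≤ 3) = 0.793220

This means there's approximately a 79.3% chance that X is at most 3.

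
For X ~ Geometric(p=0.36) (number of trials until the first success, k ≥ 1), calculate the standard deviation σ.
2.2222

We have X ~ Geometric(p=0.36) (number of trials until the first success, k ≥ 1).

For a Geometric distribution with p=0.36 (number of trials until the first success, k ≥ 1):
σ = √Var(X) = 2.2222

The standard deviation is the square root of the variance.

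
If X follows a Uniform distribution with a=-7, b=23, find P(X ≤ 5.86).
0.428667

We have X ~ Uniform(a=-7, b=23).

The CDF gives us P(X ≤ k).

Using the CDF:
P(X ≤ 5.86) = 0.428667

This means there's approximately a 42.9% chance that X is at most 5.86.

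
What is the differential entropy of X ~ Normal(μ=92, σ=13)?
3.9839 nats

We have X ~ Normal(μ=92, σ=13).

The differential entropy measures the uncertainty or information content of the distribution.

For a Normal distribution with μ=92, σ=13:
h(X) = 3.9839 nats

(In bits, this would be 5.7475 bits.)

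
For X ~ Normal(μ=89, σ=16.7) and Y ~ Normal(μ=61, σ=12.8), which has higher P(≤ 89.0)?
Y has higher probability (P(Y ≤ 89.0) = 0.9856 > P(X ≤ 89.0) = 0.5000)

Compute P(≤ 89.0) for each distribution:

X ~ Normal(μ=89, σ=16.7):
P(X ≤ 89.0) = 0.5000

Y ~ Normal(μ=61, σ=12.8):
P(Y ≤ 89.0) = 0.9856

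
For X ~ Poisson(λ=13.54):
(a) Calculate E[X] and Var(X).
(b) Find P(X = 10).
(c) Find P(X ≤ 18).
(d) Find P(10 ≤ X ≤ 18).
(a) E[X] = 13.5400, Var(X) = 13.5400
(b) P(X = 10) = 0.075176
(c) P(X ≤ 18) = 0.906466
(d) P(10 ≤ X ≤ 18) = 0.773437

We have X ~ Poisson(λ=13.54).

(a) Moments:
E[X] = 13.5400
Var(X) = 13.5400
σ = √Var(X) = 3.6797

(b) Point probability using PMF:
P(X = 10) = 0.075176

(c) Cumulative probability using CDF:
P(X ≤ 18) = F(18) = 0.906466

(d) Range probability:
P(10 ≤ X ≤ 18) = P(X ≤ 18) - P(X ≤ 9)
                   = F(18) - F(9)
                   = 0.906466 - 0.133028
                   = 0.773437

This means approximately 77.3% of outcomes fall in the interval [10, 18].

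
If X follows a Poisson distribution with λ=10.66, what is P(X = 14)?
0.065859

We have X ~ Poisson(λ=10.66).

For a Poisson distribution, the PMF gives us the probability of each outcome.

Using the PMF formula:
P(X = 14) = 0.065859

Rounded to 4 decimal places: 0.0659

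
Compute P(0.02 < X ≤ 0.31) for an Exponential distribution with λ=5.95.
0.729703

We have X ~ Exponential(λ=5.95).

To find P(0.02 < X ≤ 0.31), we use:
P(0.02 < X ≤ 0.31) = P(X ≤ 0.31) - P(X ≤ 0.02)
                 = F(0.31) - F(0.02)
                 = 0.841896 - 0.112192
                 = 0.729703

So there's approximately a 73.0% chance that X falls in this range.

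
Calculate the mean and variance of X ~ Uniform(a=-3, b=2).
E[X] = -0.5000, Var(X) = 2.0833

We have X ~ Uniform(a=-3, b=2).

For a Uniform distribution with a=-3, b=2:

Expected value:
E[X] = -0.5000

Variance:
Var(X) = 2.0833

Standard deviation:
σ = √Var(X) = 1.4434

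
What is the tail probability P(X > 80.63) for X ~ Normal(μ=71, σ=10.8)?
0.186286

We have X ~ Normal(μ=71, σ=10.8).

P(X > 80.63) = 1 - P(X ≤ 80.63)
                = 1 - F(80.63)
                = 1 - 0.813714
                = 0.186286

So there's approximately a 18.6% chance that X exceeds 80.63.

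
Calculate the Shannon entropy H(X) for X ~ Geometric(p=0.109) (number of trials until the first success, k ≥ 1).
3.1598 nats

We have X ~ Geometric(p=0.109) (number of trials until the first success, k ≥ 1).

The Shannon entropy measures the uncertainty or information content of the distribution.

For a Geometric distribution with p=0.109 (number of trials until the first success, k ≥ 1):
H(X) = 3.1598 nats

(In bits, this would be 4.5586 bits.)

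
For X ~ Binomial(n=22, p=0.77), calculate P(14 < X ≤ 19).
0.799083

We have X ~ Binomial(n=22, p=0.77).

To find P(14 < X ≤ 19), we use:
P(14 < X ≤ 19) = P(X ≤ 19) - P(X ≤ 14)
                 = F(19) - F(14)
                 = 0.910306 - 0.111223
                 = 0.799083

So there's approximately a 79.9% chance that X falls in this range.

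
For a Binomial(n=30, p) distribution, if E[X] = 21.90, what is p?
p = 0.73

For a Binomial(n, p) distribution:
E[X] = n × p

Given n = 30 and E[X] = 21.90:
21.90 = 30 × p
p = 21.90 / 30 = 0.73

Verification: Binomial(30, 0.73) has E[X] = 21.90 ✓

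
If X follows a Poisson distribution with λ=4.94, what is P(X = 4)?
0.177534

We have X ~ Poisson(λ=4.94).

For a Poisson distribution, the PMF gives us the probability of each outcome.

Using the PMF formula:
P(X = 4) = 0.177534

Rounded to 4 decimal places: 0.1775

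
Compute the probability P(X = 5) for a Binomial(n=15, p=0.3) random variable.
0.206130

We have X ~ Binomial(n=15, p=0.3).

For a Binomial distribution, the PMF gives us the probability of each outcome.

Using the PMF formula:
P(X = 5) = 0.206130

Rounded to 4 decimal places: 0.2061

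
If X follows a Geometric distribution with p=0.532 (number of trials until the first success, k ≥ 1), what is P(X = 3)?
0.116521

We have X ~ Geometric(p=0.532) (number of trials until the first success, k ≥ 1).

For a Geometric distribution, the PMF gives us the probability of each outcome.

Using the PMF formula:
P(X = 3) = 0.116521

Rounded to 4 decimal places: 0.1165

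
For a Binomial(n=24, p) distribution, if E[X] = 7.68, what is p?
p = 0.32

For a Binomial(n, p) distribution:
E[X] = n × p

Given n = 24 and E[X] = 7.68:
7.68 = 24 × p
p = 7.68 / 24 = 0.32

Verification: Binomial(24, 0.32) has E[X] = 7.68 ✓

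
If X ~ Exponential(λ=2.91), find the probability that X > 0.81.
0.094694

We have X ~ Exponential(λ=2.91).

P(X > 0.81) = 1 - P(X ≤ 0.81)
                = 1 - F(0.81)
                = 1 - 0.905306
                = 0.094694

So there's approximately a 9.5% chance that X exceeds 0.81.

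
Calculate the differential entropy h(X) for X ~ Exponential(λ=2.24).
0.1935 nats

We have X ~ Exponential(λ=2.24).

The differential entropy measures the uncertainty or information content of the distribution.

For an Exponential distribution with λ=2.24:
h(X) = 0.1935 nats

(In bits, this would be 0.2792 bits.)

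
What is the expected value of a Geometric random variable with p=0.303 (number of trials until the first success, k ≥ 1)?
3.3003

We have X ~ Geometric(p=0.303) (number of trials until the first success, k ≥ 1).

For a Geometric distribution with p=0.303 (number of trials until the first success, k ≥ 1):
E[X] = 3.3003

This is the expected (average) value of X.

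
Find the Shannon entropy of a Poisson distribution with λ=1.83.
1.6541 nats

We have X ~ Poisson(λ=1.83).

The Shannon entropy measures the uncertainty or information content of the distribution.

For a Poisson distribution with λ=1.83:
H(X) = 1.6541 nats

(In bits, this would be 2.3864 bits.)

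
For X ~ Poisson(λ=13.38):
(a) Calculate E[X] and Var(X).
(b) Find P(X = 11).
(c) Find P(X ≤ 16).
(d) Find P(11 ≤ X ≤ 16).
(a) E[X] = 13.3800, Var(X) = 13.3800
(b) P(X = 11) = 0.095280
(c) P(X ≤ 16) = 0.807008
(d) P(11 ≤ X ≤ 16) = 0.586524

We have X ~ Poisson(λ=13.38).

(a) Moments:
E[X] = 13.3800
Var(X) = 13.3800
σ = √Var(X) = 3.6579

(b) Point probability using PMF:
P(X = 11) = 0.095280

(c) Cumulative probability using CDF:
P(X ≤ 16) = F(16) = 0.807008

(d) Range probability:
P(11 ≤ X ≤ 16) = P(X ≤ 16) - P(X ≤ 10)
                   = F(16) - F(10)
                   = 0.807008 - 0.220484
                   = 0.586524

This means approximately 58.7% of outcomes fall in the interval [11, 16].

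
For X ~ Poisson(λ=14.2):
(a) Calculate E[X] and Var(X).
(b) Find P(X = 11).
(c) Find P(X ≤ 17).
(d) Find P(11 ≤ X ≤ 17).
(a) E[X] = 14.2000, Var(X) = 14.2000
(b) P(X = 11) = 0.080730
(c) P(X ≤ 17) = 0.812643
(d) P(11 ≤ X ≤ 17) = 0.649842

We have X ~ Poisson(λ=14.2).

(a) Moments:
E[X] = 14.2000
Var(X) = 14.2000
σ = √Var(X) = 3.7683

(b) Point probability using PMF:
P(X = 11) = 0.080730

(c) Cumulative probability using CDF:
P(X ≤ 17) = F(17) = 0.812643

(d) Range probability:
P(11 ≤ X ≤ 17) = P(X ≤ 17) - P(X ≤ 10)
                   = F(17) - F(10)
                   = 0.812643 - 0.162801
                   = 0.649842

This means approximately 65.0% of outcomes fall in the interval [11, 17].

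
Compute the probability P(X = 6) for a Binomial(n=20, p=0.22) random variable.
0.135595

We have X ~ Binomial(n=20, p=0.22).

For a Binomial distribution, the PMF gives us the probability of each outcome.

Using the PMF formula:
P(X = 6) = 0.135595

Rounded to 4 decimal places: 0.1356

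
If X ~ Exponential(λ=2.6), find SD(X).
0.3846

We have X ~ Exponential(λ=2.6).

For an Exponential distribution with λ=2.6:
σ = √Var(X) = 0.3846

The standard deviation is the square root of the variance.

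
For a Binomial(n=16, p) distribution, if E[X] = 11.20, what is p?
p = 0.7

For a Binomial(n, p) distribution:
E[X] = n × p

Given n = 16 and E[X] = 11.20:
11.20 = 16 × p
p = 11.20 / 16 = 0.7

Verification: Binomial(16, 0.7) has E[X] = 11.20 ✓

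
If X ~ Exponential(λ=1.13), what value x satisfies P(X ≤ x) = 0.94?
2.4897

We have X ~ Exponential(λ=1.13).

We want to find x such that P(X ≤ x) = 0.94.

This is the 94th percentile, which means 94% of values fall below this point.

Using the inverse CDF (quantile function):
x = F⁻¹(0.94) = 2.4897

Verification: P(X ≤ 2.4897) = 0.94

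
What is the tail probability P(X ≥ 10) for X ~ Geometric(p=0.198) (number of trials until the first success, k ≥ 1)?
0.137268

We have X ~ Geometric(p=0.198) (number of trials until the first success, k ≥ 1).

For discrete distributions, P(X ≥ 10) = 1 - P(X ≤ 9).

P(X ≤ 9) = 0.862732
P(X ≥ 10) = 1 - 0.862732 = 0.137268

So there's approximately a 13.7% chance that X is at least 10.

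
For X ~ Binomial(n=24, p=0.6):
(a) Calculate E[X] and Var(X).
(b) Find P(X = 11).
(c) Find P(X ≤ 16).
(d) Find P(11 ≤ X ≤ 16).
(a) E[X] = 14.4000, Var(X) = 5.7600
(b) P(X = 11) = 0.060773
(c) P(X ≤ 16) = 0.808055
(d) P(11 ≤ X ≤ 16) = 0.754563

We have X ~ Binomial(n=24, p=0.6).

(a) Moments:
E[X] = 14.4000
Var(X) = 5.7600
σ = √Var(X) = 2.4000

(b) Point probability using PMF:
P(X = 11) = 0.060773

(c) Cumulative probability using CDF:
P(X ≤ 16) = F(16) = 0.808055

(d) Range probability:
P(11 ≤ X ≤ 16) = P(X ≤ 16) - P(X ≤ 10)
                   = F(16) - F(10)
                   = 0.808055 - 0.053492
                   = 0.754563

This means approximately 75.5% of outcomes fall in the interval [11, 16].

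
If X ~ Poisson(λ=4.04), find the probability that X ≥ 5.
0.378977

We have X ~ Poisson(λ=4.04).

For discrete distributions, P(X ≥ 5) = 1 - P(X ≤ 4).

P(X ≤ 4) = 0.621023
P(X ≥ 5) = 1 - 0.621023 = 0.378977

So there's approximately a 37.9% chance that X is at least 5.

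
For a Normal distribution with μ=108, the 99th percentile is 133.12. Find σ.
σ = 10.7980

For X ~ Normal(μ, σ), the p-th percentile satisfies x = μ + z_p × σ,
where z_p = Φ⁻¹(p) is the standard normal quantile.

Step 1: z_{0.99} = Φ⁻¹(0.99) = 2.3263

Step 2: Solve for σ:
133.12 = 108 + 2.3263 × σ
σ = (133.12 - 108) / 2.3263
σ = 25.12 / 2.3263
σ = 10.7980

Verification: μ + z × σ = 108 + 2.3263 × 10.7980 = 133.12 ✓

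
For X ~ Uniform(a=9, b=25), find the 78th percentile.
21.4800

We have X ~ Uniform(a=9, b=25).

We want to find x such that P(X ≤ x) = 0.78.

This is the 78th percentile, which means 78% of values fall below this point.

Using the inverse CDF (quantile function):
x = F⁻¹(0.78) = 21.4800

Verification: P(X ≤ 21.4800) = 0.78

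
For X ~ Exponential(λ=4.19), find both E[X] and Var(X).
E[X] = 0.2387, Var(X) = 0.0570

We have X ~ Exponential(λ=4.19).

For an Exponential distribution with λ=4.19:

Expected value:
E[X] = 0.2387

Variance:
Var(X) = 0.0570

Standard deviation:
σ = √Var(X) = 0.2387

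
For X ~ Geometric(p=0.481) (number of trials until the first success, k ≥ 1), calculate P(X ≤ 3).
0.860202

We have X ~ Geometric(p=0.481) (number of trials until the first success, k ≥ 1).

The CDF gives us P(X ≤ k).

Using the CDF:
P(X ≤ 3) = 0.860202

This means there's approximately a 86.0% chance that X is at most 3.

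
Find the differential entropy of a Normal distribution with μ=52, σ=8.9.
3.6050 nats

We have X ~ Normal(μ=52, σ=8.9).

The differential entropy measures the uncertainty or information content of the distribution.

For a Normal distribution with μ=52, σ=8.9:
h(X) = 3.6050 nats

(In bits, this would be 5.2009 bits.)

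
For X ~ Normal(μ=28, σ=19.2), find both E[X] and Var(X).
E[X] = 28.0000, Var(X) = 368.6400

We have X ~ Normal(μ=28, σ=19.2).

For a Normal distribution with μ=28, σ=19.2:

Expected value:
E[X] = 28.0000

Variance:
Var(X) = 368.6400

Standard deviation:
σ = √Var(X) = 19.2000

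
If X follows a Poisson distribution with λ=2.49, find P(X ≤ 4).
0.892510

We have X ~ Poisson(λ=2.49).

The CDF gives us P(X ≤ k).

Using the CDF:
P(X ≤ 4) = 0.892510

This means there's approximately a 89.3% chance that X is at most 4.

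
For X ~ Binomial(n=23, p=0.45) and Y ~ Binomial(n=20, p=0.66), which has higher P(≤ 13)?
X has higher probability (P(X ≤ 13) = 0.9063 > P(Y ≤ 13) = 0.5460)

Compute P(≤ 13) for each distribution:

X ~ Binomial(n=23, p=0.45):
P(X ≤ 13) = 0.9063

Y ~ Binomial(n=20, p=0.66):
P(Y ≤ 13) = 0.5460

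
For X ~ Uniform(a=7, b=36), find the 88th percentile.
32.5200

We have X ~ Uniform(a=7, b=36).

We want to find x such that P(X ≤ x) = 0.88.

This is the 88th percentile, which means 88% of values fall below this point.

Using the inverse CDF (quantile function):
x = F⁻¹(0.88) = 32.5200

Verification: P(X ≤ 32.5200) = 0.88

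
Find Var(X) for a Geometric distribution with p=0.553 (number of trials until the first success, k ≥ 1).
1.4617

We have X ~ Geometric(p=0.553) (number of trials until the first success, k ≥ 1).

For a Geometric distribution with p=0.553 (number of trials until the first success, k ≥ 1):
Var(X) = 1.4617

The variance measures the spread of the distribution around the mean.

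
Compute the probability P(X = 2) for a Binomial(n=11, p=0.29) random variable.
0.212072

We have X ~ Binomial(n=11, p=0.29).

For a Binomial distribution, the PMF gives us the probability of each outcome.

Using the PMF formula:
P(X = 2) = 0.212072

Rounded to 4 decimal places: 0.2121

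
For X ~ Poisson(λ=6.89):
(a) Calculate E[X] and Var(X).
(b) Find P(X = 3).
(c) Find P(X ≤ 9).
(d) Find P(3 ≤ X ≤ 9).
(a) E[X] = 6.8900, Var(X) = 6.8900
(b) P(X = 3) = 0.055490
(c) P(X ≤ 9) = 0.841473
(d) P(3 ≤ X ≤ 9) = 0.809280

We have X ~ Poisson(λ=6.89).

(a) Moments:
E[X] = 6.8900
Var(X) = 6.8900
σ = √Var(X) = 2.6249

(b) Point probability using PMF:
P(X = 3) = 0.055490

(c) Cumulative probability using CDF:
P(X ≤ 9) = F(9) = 0.841473

(d) Range probability:
P(3 ≤ X ≤ 9) = P(X ≤ 9) - P(X ≤ 2)
                   = F(9) - F(2)
                   = 0.841473 - 0.032193
                   = 0.809280

This means approximately 80.9% of outcomes fall in the interval [3, 9].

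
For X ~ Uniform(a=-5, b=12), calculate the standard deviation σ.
4.9075

We have X ~ Uniform(a=-5, b=12).

For a Uniform distribution with a=-5, b=12:
σ = √Var(X) = 4.9075

The standard deviation is the square root of the variance.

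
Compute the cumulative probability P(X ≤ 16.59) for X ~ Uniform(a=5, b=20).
0.772667

We have X ~ Uniform(a=5, b=20).

The CDF gives us P(X ≤ k).

Using the CDF:
P(X ≤ 16.59) = 0.772667

This means there's approximately a 77.3% chance that X is at most 16.59.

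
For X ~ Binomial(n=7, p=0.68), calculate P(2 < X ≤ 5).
0.673270

We have X ~ Binomial(n=7, p=0.68).

To find P(2 < X ≤ 5), we use:
P(2 < X ≤ 5) = P(X ≤ 5) - P(X ≤ 2)
                 = F(5) - F(2)
                 = 0.711307 - 0.038037
                 = 0.673270

So there's approximately a 67.3% chance that X falls in this range.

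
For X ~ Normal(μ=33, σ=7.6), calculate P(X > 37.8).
0.263831

We have X ~ Normal(μ=33, σ=7.6).

P(X > 37.8) = 1 - P(X ≤ 37.8)
                = 1 - F(37.8)
                = 1 - 0.736169
                = 0.263831

So there's approximately a 26.4% chance that X exceeds 37.8.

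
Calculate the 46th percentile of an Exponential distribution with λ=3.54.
0.1741

We have X ~ Exponential(λ=3.54).

We want to find x such that P(X ≤ x) = 0.46.

This is the 46th percentile, which means 46% of values fall below this point.

Using the inverse CDF (quantile function):
x = F⁻¹(0.46) = 0.1741

Verification: P(X ≤ 0.1741) = 0.46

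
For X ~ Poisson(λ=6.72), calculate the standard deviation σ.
2.5923

We have X ~ Poisson(λ=6.72).

For a Poisson distribution with λ=6.72:
σ = √Var(X) = 2.5923

The standard deviation is the square root of the variance.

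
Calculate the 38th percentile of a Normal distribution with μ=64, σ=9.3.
61.1590

We have X ~ Normal(μ=64, σ=9.3).

We want to find x such that P(X ≤ x) = 0.38.

This is the 38th percentile, which means 38% of values fall below this point.

Using the inverse CDF (quantile function):
x = F⁻¹(0.38) = 61.1590

Verification: P(X ≤ 61.1590) = 0.38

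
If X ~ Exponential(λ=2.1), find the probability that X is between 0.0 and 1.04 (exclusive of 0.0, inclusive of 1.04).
0.887410

We have X ~ Exponential(λ=2.1).

To find P(0.0 < X ≤ 1.04), we use:
P(0.0 < X ≤ 1.04) = P(X ≤ 1.04) - P(X ≤ 0.0)
                 = F(1.04) - F(0.0)
                 = 0.887410 - 0.000000
                 = 0.887410

So there's approximately a 88.7% chance that X falls in this range.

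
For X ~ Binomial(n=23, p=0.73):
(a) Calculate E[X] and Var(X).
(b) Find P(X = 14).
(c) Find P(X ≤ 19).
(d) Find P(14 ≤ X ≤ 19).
(a) E[X] = 16.7900, Var(X) = 4.5333
(b) P(X = 14) = 0.076053
(c) P(X ≤ 19) = 0.903920
(d) P(14 ≤ X ≤ 19) = 0.838297

We have X ~ Binomial(n=23, p=0.73).

(a) Moments:
E[X] = 16.7900
Var(X) = 4.5333
σ = √Var(X) = 2.1292

(b) Point probability using PMF:
P(X = 14) = 0.076053

(c) Cumulative probability using CDF:
P(X ≤ 19) = F(19) = 0.903920

(d) Range probability:
P(14 ≤ X ≤ 19) = P(X ≤ 19) - P(X ≤ 13)
                   = F(19) - F(13)
                   = 0.903920 - 0.065623
                   = 0.838297

This means approximately 83.8% of outcomes fall in the interval [14, 19].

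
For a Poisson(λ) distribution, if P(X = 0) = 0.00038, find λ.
λ = 7.8753

For a Poisson(λ) distribution, the PMF at 0 is:
P(X = 0) = λ^0 e^(-λ) / 0! = e^(-λ)

Given P(X = 0) = 0.00038:
e^(-λ) = 0.00038
-λ = ln(0.00038)
λ = -ln(0.00038) = 7.8753

Verification: e^(-7.8753) = 0.00038 ✓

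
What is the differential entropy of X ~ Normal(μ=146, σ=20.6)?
4.4442 nats

We have X ~ Normal(μ=146, σ=20.6).

The differential entropy measures the uncertainty or information content of the distribution.

For a Normal distribution with μ=146, σ=20.6:
h(X) = 4.4442 nats

(In bits, this would be 6.4117 bits.)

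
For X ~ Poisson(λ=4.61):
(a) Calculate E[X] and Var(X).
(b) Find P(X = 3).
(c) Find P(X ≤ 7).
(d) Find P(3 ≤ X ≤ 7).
(a) E[X] = 4.6100, Var(X) = 4.6100
(b) P(X = 3) = 0.162500
(c) P(X ≤ 7) = 0.904078
(d) P(3 ≤ X ≤ 7) = 0.742499

We have X ~ Poisson(λ=4.61).

(a) Moments:
E[X] = 4.6100
Var(X) = 4.6100
σ = √Var(X) = 2.1471

(b) Point probability using PMF:
P(X = 3) = 0.162500

(c) Cumulative probability using CDF:
P(X ≤ 7) = F(7) = 0.904078

(d) Range probability:
P(3 ≤ X ≤ 7) = P(X ≤ 7) - P(X ≤ 2)
                   = F(7) - F(2)
                   = 0.904078 - 0.161578
                   = 0.742499

This means approximately 74.2% of outcomes fall in the interval [3, 7].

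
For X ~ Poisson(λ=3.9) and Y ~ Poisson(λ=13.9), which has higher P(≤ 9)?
X has higher probability (P(X ≤ 9) = 0.9931 > P(Y ≤ 9) = 0.1142)

Compute P(≤ 9) for each distribution:

X ~ Poisson(λ=3.9):
P(X ≤ 9) = 0.9931

Y ~ Poisson(λ=13.9):
P(Y ≤ 9) = 0.1142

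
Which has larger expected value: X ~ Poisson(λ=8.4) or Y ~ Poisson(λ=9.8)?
Y has larger mean (9.8000 > 8.4000)

Compute the expected value for each distribution:

X ~ Poisson(λ=8.4):
E[X] = 8.4000

Y ~ Poisson(λ=9.8):
E[Y] = 9.8000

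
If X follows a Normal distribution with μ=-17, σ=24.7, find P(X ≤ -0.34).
0.750001

We have X ~ Normal(μ=-17, σ=24.7).

The CDF gives us P(X ≤ k).

Using the CDF:
P(X ≤ -0.34) = 0.750001

This means there's approximately a 75.0% chance that X is at most -0.34.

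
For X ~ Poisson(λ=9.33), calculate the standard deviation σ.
3.0545

We have X ~ Poisson(λ=9.33).

For a Poisson distribution with λ=9.33:
σ = √Var(X) = 3.0545

The standard deviation is the square root of the variance.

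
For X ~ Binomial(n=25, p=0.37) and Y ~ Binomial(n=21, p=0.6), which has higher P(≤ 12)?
X has higher probability (P(X ≤ 12) = 0.9093 > P(Y ≤ 12) = 0.4763)

Compute P(≤ 12) for each distribution:

X ~ Binomial(n=25, p=0.37):
P(X ≤ 12) = 0.9093

Y ~ Binomial(n=21, p=0.6):
P(Y ≤ 12) = 0.4763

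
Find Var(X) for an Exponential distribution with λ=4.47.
0.0500

We have X ~ Exponential(λ=4.47).

For an Exponential distribution with λ=4.47:
Var(X) = 0.0500

The variance measures the spread of the distribution around the mean.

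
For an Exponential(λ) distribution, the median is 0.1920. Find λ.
λ = 3.6101

For X ~ Exponential(λ), the CDF is F(x) = 1 - e^(-λx).
The median m satisfies F(m) = 0.5:
1 - e^(-λm) = 0.5
e^(-λm) = 0.5
λm = ln(2)
m = ln(2) / λ

Given m = 0.1920:
λ = ln(2) / 0.1920 = 0.693147 / 0.1920 = 3.6101

Verification: ln(2) / 3.6101 = 0.1920 ✓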